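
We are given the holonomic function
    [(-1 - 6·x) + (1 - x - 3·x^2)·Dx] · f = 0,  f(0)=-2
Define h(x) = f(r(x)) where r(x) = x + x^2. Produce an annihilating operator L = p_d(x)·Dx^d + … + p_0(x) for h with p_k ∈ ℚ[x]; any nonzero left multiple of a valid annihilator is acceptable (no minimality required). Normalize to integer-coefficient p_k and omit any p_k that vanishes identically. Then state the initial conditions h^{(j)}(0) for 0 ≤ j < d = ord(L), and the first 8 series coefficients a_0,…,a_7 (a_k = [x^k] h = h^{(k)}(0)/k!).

L = (1 + 8·x + 18·x^2 + 12·x^3) + (-1 + x + 4·x^2 + 6·x^3 + 3·x^4)·Dx  (order 1).
h: a_k = -2, -2, -10, -30, -88, -274, -836, -2550, …
ICs: h(0) = -2.

f: a_k = -2, -2, -8, -14, -38, -80, -194, -434, …
L₀ from L_f via x↦r, Dx↦r'^{-1}Dx.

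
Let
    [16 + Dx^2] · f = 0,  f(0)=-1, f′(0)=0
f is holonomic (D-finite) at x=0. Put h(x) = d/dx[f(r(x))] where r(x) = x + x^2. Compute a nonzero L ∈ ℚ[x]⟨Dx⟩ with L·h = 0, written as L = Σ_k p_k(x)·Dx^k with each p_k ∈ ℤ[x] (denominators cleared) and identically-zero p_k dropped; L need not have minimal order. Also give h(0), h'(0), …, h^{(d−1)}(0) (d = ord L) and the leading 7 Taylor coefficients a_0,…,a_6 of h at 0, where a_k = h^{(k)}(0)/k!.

f: a_k = -1, 0, 8, 0, -32/3, 0, 256/45, …
h₀=f(r): pull back L_f along r ⇒ L₀.
Differentiate: ansatz ord ≤ ord L₀ ⇒ L.
L = (28 + 128·x + 384·x^2 + 512·x^3 + 256·x^4) + (-6 - 12·x)·Dx + (1 + 4·x + 4·x^2)·Dx^2  (order 2).
h: a_k = 0, 16, 48, -32/3, -640/3, -5248/15, -896/15, …
ICs: h(0) = 0, h′(0) = 16.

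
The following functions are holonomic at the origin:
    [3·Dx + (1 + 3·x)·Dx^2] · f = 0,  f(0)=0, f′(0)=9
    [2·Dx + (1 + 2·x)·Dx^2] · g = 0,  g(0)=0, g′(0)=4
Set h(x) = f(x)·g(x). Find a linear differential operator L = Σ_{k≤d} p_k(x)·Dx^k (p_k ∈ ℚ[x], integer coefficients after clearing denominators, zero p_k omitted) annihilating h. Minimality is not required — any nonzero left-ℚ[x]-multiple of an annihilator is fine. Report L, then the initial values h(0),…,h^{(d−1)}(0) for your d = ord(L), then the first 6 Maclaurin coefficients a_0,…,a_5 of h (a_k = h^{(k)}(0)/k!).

L = (156 + 720·x + 864·x^2)·Dx + (310 + 2244·x + 5400·x^2 + 4320·x^3)·Dx^2 + (88 + 860·x + 3132·x^2 + 5040·x^3 + 3024·x^4)·Dx^3 + (5 + 62·x + 305·x^2 + 744·x^3 + 900·x^4 + 432·x^5)·Dx^4  (order 4).
h: a_k = 0, 0, 36, -90, 210, -495, …
ICs: h(0) = 0, h′(0) = 0, h′′(0) = 72, h′′′(0) = -540.

f: a_k = 0, 9, -27/2, 27, -243/4, 729/5, …
g: a_k = 0, 4, -4, 16/3, -8, 64/5, …
Product ⇒ symmetric product L₀, ord ≤ 4.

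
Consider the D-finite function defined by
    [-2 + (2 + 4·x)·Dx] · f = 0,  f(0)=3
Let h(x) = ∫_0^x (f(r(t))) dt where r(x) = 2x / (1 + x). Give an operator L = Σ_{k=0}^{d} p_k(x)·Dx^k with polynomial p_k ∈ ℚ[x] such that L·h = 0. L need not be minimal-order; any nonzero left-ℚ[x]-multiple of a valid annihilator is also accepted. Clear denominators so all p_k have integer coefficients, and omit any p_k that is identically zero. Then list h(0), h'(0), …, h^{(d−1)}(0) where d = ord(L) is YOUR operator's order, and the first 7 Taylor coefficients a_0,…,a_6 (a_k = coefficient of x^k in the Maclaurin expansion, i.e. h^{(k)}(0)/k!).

f: a_k = 3, 3, -3/2, 3/2, -15/8, 21/8, -63/16, …
Change of var in L_f (x↦r) gives L₀.
Integrate: L := L₀·Dx.
L = -2·Dx + (1 + 6·x + 5·x^2)·Dx^2  (order 2).
h: a_k = 0, 3, 3, -4, 15/2, -18, 51, …
ICs: h(0) = 0, h′(0) = 3.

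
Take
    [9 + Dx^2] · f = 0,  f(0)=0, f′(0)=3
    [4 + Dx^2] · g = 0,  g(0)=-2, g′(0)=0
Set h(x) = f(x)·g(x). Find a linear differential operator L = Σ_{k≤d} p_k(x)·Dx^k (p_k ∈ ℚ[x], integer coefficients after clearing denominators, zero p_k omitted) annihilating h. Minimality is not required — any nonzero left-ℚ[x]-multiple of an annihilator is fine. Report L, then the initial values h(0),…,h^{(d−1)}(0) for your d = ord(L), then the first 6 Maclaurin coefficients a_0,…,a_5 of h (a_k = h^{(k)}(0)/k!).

L = 25 + 26·Dx^2 + Dx^4  (order 4).
h: a_k = 0, -6, 0, 21, 0, -521/20, …
ICs: h(0) = 0, h′(0) = -6, h′′(0) = 0, h′′′(0) = 126.

f: a_k = 0, 3, 0, -9/2, 0, 81/40, …
g: a_k = -2, 0, 4, 0, -4/3, 0, …
L₀ := L_f ⊗_s L_g (sym. prod.), ord ≤ 4.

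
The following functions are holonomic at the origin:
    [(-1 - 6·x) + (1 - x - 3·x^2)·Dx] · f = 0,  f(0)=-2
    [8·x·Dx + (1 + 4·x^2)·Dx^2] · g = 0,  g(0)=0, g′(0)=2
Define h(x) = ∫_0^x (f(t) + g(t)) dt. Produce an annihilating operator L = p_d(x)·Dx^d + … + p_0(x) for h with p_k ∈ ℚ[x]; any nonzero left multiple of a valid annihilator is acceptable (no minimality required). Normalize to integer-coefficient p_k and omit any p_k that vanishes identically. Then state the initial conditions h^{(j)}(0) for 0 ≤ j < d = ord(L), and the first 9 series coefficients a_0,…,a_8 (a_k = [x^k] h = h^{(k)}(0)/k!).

L = (-32 + 128·x + 1488·x^2 + 2880·x^3 + 8424·x^4 + 2592·x^6)·Dx^2 + (25 + 160·x + 214·x^2 + 1188·x^3 + 2628·x^4 + 6264·x^5 + 432·x^6 + 2592·x^7)·Dx^3 + (-4 - 9·x - 54·x^2 + 66·x^3 + x^4 + 444·x^5 + 720·x^6 + 144·x^7 + 432·x^8)·Dx^4  (order 4).
h: a_k = 0, -2, 0, -8/3, -25/6, -38/5, -184/15, -194/7, -1583/28, …
ICs: h(0) = 0, h′(0) = -2, h′′(0) = 0, h′′′(0) = -16.

f: a_k = -2, -2, -8, -14, -38, -80, -194, -434, -1016, …
g: a_k = 0, 2, 0, -8/3, 0, 32/5, 0, -128/7, 0, …
Sum ⇒ L₀ = lclm(L_f,L_g) in ℚ(x)⟨Dx⟩.
Integrate: L := L₀·Dx.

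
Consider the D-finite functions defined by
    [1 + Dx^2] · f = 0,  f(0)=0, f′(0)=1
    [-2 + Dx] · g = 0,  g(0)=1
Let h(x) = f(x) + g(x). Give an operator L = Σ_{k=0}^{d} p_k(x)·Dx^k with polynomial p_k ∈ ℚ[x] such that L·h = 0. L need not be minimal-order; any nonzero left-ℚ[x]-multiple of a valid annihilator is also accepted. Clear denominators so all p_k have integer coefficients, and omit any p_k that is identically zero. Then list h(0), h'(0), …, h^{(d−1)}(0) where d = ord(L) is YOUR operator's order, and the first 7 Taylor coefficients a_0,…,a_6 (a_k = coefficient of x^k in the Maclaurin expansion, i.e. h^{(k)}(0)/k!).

f: a_k = 0, 1, 0, -1/6, 0, 1/120, 0, …
g: a_k = 1, 2, 2, 4/3, 2/3, 4/15, 4/45, …
Weyl lclm of L_f,L_g ⇒ L₀ (ord ≤ 3).
L = -2 + Dx - 2·Dx^2 + Dx^3  (order 3).
h: a_k = 1, 3, 2, 7/6, 2/3, 11/40, 4/45, …
ICs: h(0) = 1, h′(0) = 3, h′′(0) = 4.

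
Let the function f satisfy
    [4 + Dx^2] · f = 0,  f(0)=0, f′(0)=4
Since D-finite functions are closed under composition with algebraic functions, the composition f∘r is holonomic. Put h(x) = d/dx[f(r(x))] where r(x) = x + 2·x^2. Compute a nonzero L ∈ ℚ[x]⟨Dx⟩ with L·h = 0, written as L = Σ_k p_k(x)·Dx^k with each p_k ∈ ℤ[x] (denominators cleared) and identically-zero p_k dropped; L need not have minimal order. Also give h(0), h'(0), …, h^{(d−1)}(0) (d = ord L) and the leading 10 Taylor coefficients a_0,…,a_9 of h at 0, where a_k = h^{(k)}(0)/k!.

L = (52 + 64·x + 384·x^2 + 1024·x^3 + 1024·x^4) + (-12 - 48·x)·Dx + (1 + 8·x + 16·x^2)·Dx^2  (order 2).
h: a_k = 4, 16, -8, -64, -472/3, -96, 6704/45, 15104/45, 108872/315, 608/21, …
ICs: h(0) = 4, h′(0) = 16.

f: a_k = 0, 4, 0, -8/3, 0, 8/15, 0, -16/315, 0, 8/2835, …
Change of var in L_f (x↦r) gives L₀.
Derive L from L₀ (diff closure).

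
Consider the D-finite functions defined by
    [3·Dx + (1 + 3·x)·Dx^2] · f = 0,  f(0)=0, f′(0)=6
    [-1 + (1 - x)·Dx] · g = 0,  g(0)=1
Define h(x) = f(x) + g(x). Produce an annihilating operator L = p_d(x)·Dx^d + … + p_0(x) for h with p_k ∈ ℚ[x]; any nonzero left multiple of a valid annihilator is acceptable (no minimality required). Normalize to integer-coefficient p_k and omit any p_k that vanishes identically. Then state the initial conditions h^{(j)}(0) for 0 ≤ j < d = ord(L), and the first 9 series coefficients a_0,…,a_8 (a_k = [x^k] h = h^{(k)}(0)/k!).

L = (-54 - 18·x)·Dx + (12 - 72·x - 36·x^2)·Dx^2 + (5 + 13·x - 9·x^2 - 9·x^3)·Dx^3  (order 3).
h: a_k = 1, 7, -8, 19, -79/2, 491/5, -242, 4381/7, -6557/4, …
ICs: h(0) = 1, h′(0) = 7, h′′(0) = -16.

f: a_k = 0, 6, -9, 18, -81/2, 486/5, -243, 4374/7, -6561/4, …
g: a_k = 1, 1, 1, 1, 1, 1, 1, 1, 1, …
f+g: L₀ = lclm(L_f,L_g), ord ≤ 2+1.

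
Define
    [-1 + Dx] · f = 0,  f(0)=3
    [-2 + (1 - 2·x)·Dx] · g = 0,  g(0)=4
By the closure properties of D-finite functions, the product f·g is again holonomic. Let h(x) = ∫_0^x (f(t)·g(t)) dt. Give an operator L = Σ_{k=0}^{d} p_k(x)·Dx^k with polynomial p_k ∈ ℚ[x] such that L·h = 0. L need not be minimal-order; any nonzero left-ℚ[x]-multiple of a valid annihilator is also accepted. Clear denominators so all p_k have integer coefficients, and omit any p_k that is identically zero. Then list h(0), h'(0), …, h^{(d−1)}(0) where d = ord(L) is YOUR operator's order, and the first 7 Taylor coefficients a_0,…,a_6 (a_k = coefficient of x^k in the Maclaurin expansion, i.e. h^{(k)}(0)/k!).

f: a_k = 3, 3, 3/2, 1/2, 1/8, 1/40, 1/240, …
g: a_k = 4, 8, 16, 32, 64, 128, 256, …
L₀ := L_f ⊗_s L_g (sym. prod.), ord ≤ 1.
Integrate: L := L₀·Dx.
L = (3 - 2·x)·Dx + (-1 + 2·x)·Dx^2  (order 2).
h: a_k = 0, 12, 18, 26, 79/2, 633/10, 6331/60, …
ICs: h(0) = 0, h′(0) = 12.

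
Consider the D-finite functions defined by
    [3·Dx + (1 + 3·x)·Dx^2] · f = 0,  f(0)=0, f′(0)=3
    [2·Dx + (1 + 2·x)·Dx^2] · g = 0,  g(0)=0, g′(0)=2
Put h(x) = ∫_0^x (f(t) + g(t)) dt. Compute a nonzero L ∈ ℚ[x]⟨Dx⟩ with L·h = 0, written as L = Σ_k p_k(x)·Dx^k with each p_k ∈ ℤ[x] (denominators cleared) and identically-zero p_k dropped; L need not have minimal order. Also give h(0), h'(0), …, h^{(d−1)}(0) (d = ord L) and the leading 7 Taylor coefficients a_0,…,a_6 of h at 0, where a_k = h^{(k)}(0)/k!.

f: a_k = 0, 3, -9/2, 9, -81/4, 243/5, -243/2, …
g: a_k = 0, 2, -2, 8/3, -4, 32/5, -32/3, …
L₀ := lclm(L_f,L_g); ord L₀ ≤ 2+2.
∫: right-multiply L₀ by Dx.
L = 12·Dx^2 + (10 + 24·x)·Dx^3 + (1 + 5·x + 6·x^2)·Dx^4  (order 4).
h: a_k = 0, 0, 5/2, -13/6, 35/12, -97/20, 55/6, …
ICs: h(0) = 0, h′(0) = 0, h′′(0) = 5, h′′′(0) = -13.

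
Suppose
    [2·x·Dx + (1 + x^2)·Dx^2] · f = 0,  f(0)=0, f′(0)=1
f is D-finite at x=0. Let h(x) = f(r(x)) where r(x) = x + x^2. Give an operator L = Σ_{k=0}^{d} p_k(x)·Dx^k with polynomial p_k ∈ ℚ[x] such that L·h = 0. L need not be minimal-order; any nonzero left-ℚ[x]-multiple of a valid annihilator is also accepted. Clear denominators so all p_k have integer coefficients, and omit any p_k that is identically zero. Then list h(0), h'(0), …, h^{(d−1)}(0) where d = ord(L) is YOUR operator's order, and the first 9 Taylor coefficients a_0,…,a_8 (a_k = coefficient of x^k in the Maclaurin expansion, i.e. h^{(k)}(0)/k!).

f: a_k = 0, 1, 0, -1/3, 0, 1/5, 0, -1/7, 0, …
Substitute x→r, Dx→(1/r')Dx; clear ⇒ L₀.
L = (-2 + 2·x + 8·x^2 + 12·x^3 + 6·x^4)·Dx + (1 + 2·x + x^2 + 4·x^3 + 5·x^4 + 2·x^5)·Dx^2  (order 2).
h: a_k = 0, 1, 1, -1/3, -1, -4/5, 2/3, 13/7, 1, …
ICs: h(0) = 0, h′(0) = 1.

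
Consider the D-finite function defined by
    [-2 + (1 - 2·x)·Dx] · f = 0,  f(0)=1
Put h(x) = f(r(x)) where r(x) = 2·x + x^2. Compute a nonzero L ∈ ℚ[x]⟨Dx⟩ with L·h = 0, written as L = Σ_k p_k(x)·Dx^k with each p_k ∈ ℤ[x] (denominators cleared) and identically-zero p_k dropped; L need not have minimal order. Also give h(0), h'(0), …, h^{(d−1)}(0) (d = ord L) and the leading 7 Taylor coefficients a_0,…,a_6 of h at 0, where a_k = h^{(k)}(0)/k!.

L = (4 + 4·x) + (-1 + 4·x + 2·x^2)·Dx  (order 1).
h: a_k = 1, 4, 18, 80, 356, 1584, 7048, …
ICs: h(0) = 1.

f: a_k = 1, 2, 4, 8, 16, 32, 64, …
h₀=f(r): pull back L_f along r ⇒ L₀.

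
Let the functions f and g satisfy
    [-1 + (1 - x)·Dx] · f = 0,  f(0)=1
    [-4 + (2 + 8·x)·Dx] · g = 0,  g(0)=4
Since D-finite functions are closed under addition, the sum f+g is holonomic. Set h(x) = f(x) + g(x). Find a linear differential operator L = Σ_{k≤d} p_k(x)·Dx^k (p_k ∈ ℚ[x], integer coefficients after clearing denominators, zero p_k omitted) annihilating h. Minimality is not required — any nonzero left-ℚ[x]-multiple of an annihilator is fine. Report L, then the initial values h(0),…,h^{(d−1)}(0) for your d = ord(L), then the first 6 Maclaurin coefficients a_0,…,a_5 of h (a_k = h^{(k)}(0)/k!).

L = (-8 - 12·x) + (6 + 8·x + 36·x^2)·Dx + (1 - 3·x - 22·x^2 + 24·x^3)·Dx^2  (order 2).
h: a_k = 5, 9, -7, 17, -39, 113, …
ICs: h(0) = 5, h′(0) = 9.

f: a_k = 1, 1, 1, 1, 1, 1, …
g: a_k = 4, 8, -8, 16, -40, 112, …
f+g: L₀ = lclm(L_f,L_g), ord ≤ 1+1.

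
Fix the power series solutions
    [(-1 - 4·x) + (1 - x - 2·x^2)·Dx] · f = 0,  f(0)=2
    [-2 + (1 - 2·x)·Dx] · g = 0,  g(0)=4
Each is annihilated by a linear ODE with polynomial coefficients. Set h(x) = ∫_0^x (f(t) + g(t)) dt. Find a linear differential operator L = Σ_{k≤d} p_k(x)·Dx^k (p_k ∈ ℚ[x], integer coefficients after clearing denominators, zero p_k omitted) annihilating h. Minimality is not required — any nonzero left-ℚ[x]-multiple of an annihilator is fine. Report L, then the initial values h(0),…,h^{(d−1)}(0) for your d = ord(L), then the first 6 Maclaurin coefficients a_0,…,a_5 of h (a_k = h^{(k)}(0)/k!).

f: a_k = 2, 2, 6, 10, 22, 42, …
g: a_k = 4, 8, 16, 32, 64, 128, …
h₀=f+g: left-lcm gives L₀, ord ≤ 2.
∫: right-multiply L₀ by Dx.
L = -4·Dx + (-2 - 8·x)·Dx^2 + (1 - x - 2·x^2)·Dx^3  (order 3).
h: a_k = 0, 6, 5, 22/3, 21/2, 86/5, …
ICs: h(0) = 0, h′(0) = 6, h′′(0) = 10.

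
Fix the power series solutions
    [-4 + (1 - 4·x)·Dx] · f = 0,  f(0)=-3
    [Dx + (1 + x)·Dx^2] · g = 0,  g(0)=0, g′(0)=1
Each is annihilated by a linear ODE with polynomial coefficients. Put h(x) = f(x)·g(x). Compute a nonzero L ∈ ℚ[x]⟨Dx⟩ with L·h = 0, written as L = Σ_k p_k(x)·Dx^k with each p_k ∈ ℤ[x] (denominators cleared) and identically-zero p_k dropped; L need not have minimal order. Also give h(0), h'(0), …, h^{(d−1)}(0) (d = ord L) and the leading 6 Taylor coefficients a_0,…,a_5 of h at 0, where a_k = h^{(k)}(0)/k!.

f: a_k = -3, -12, -48, -192, -768, -3072, …
g: a_k = 0, 1, -1/2, 1/3, -1/4, 1/5, …
f·g: L₀ = L_f ⊗_s L_g, ord ≤ 1·2.
L = 4 + (7 + 12·x)·Dx + (-1 + 3·x + 4·x^2)·Dx^2  (order 2).
h: a_k = 0, -3, -21/2, -43, -685/4, -3428/5, …
ICs: h(0) = 0, h′(0) = -3.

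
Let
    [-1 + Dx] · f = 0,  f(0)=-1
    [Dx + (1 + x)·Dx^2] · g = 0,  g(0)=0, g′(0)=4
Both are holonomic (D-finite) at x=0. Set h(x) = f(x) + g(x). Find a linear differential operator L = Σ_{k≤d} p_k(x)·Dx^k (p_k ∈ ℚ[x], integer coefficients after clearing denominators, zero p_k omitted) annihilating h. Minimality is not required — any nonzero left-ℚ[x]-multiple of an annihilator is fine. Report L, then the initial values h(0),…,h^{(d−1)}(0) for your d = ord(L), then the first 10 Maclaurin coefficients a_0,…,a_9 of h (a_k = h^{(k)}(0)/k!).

L = (-3 - x)·Dx + (1 - 2·x - x^2)·Dx^2 + (2 + 3·x + x^2)·Dx^3  (order 3).
h: a_k = -1, 3, -5/2, 7/6, -25/24, 19/24, -481/720, 2879/5040, -20161/40320, 161279/362880, …
ICs: h(0) = -1, h′(0) = 3, h′′(0) = -5.

f: a_k = -1, -1, -1/2, -1/6, -1/24, -1/120, -1/720, -1/5040, -1/40320, -1/362880, …
g: a_k = 0, 4, -2, 4/3, -1, 4/5, -2/3, 4/7, -1/2, 4/9, …
f+g: L₀ = lclm(L_f,L_g), ord ≤ 1+2.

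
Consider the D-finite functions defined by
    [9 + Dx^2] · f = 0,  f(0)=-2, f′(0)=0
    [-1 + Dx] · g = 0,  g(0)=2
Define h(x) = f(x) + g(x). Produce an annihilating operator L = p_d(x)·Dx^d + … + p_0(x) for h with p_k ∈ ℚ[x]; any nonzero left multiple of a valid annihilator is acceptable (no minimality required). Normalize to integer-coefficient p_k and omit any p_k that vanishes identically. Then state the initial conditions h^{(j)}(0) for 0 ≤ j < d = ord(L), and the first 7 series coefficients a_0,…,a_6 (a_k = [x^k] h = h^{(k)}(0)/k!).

L = -9 + 9·Dx - Dx^2 + Dx^3  (order 3).
h: a_k = 0, 2, 10, 1/3, -20/3, 1/60, 73/36, …
ICs: h(0) = 0, h′(0) = 2, h′′(0) = 20.

f: a_k = -2, 0, 9, 0, -27/4, 0, 81/40, …
g: a_k = 2, 2, 1, 1/3, 1/12, 1/60, 1/360, …
f+g: L₀ = lclm(L_f,L_g), ord ≤ 2+1.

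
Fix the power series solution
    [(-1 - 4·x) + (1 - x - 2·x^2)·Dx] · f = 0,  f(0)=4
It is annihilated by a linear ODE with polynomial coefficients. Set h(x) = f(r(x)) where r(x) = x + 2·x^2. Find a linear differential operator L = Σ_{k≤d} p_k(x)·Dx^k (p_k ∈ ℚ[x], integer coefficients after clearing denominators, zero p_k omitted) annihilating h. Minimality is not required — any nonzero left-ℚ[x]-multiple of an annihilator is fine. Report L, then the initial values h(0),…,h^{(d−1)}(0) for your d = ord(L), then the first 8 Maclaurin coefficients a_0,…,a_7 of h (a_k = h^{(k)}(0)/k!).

L = (1 + 8·x + 24·x^2 + 32·x^3) + (-1 + x + 4·x^2 + 8·x^3 + 8·x^4)·Dx  (order 1).
h: a_k = 4, 4, 20, 68, 212, 676, 2228, 7172, …
ICs: h(0) = 4.

f: a_k = 4, 4, 12, 20, 44, 84, 172, 340, …
L₀ from L_f via x↦r, Dx↦r'^{-1}Dx.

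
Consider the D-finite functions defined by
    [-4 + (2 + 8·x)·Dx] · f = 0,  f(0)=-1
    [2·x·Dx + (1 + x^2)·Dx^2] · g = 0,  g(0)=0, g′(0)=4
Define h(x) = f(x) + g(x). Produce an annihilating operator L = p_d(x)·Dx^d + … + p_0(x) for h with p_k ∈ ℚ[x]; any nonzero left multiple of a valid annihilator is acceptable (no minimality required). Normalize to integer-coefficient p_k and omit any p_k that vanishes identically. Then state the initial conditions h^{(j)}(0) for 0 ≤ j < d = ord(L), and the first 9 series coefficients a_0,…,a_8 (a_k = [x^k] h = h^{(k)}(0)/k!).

f: a_k = -1, -2, 2, -4, 10, -28, 84, -264, 858, …
g: a_k = 0, 4, 0, -4/3, 0, 4/5, 0, -4/7, 0, …
Weyl lclm of L_f,L_g ⇒ L₀ (ord ≤ 3).
L = (-2 - 20·x + 6·x^2 + 12·x^3)·Dx + (-7 - 8·x - 25·x^2 + 24·x^3 + 42·x^4)·Dx^2 + (-1 - 3·x + 6·x^2 + 9·x^3 + 7·x^4 + 12·x^5)·Dx^3  (order 3).
h: a_k = -1, 2, 2, -16/3, 10, -136/5, 84, -1852/7, 858, …
ICs: h(0) = -1, h′(0) = 2, h′′(0) = 4.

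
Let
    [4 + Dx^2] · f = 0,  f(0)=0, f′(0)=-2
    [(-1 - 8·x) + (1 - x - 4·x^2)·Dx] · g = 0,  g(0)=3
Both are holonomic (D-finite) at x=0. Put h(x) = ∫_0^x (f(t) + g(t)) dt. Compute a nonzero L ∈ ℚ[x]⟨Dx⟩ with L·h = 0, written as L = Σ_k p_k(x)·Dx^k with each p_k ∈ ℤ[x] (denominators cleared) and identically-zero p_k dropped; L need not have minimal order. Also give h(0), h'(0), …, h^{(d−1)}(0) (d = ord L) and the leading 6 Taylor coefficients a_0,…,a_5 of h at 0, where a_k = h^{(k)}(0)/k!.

L = (-116 - 1008·x - 968·x^2 - 2688·x^3 - 640·x^4 - 1024·x^5)·Dx + (28 + 4·x - 8·x^2 - 200·x^3 - 480·x^4 - 384·x^5 - 512·x^6)·Dx^2 + (-29 - 252·x - 242·x^2 - 672·x^3 - 160·x^4 - 256·x^5)·Dx^3 + (7 + x - 2·x^2 - 50·x^3 - 120·x^4 - 96·x^5 - 128·x^6)·Dx^4  (order 4).
h: a_k = 0, 3, 1/2, 5, 85/12, 87/5, …
ICs: h(0) = 0, h′(0) = 3, h′′(0) = 1, h′′′(0) = 30.

f: a_k = 0, -2, 0, 4/3, 0, -4/15, …
g: a_k = 3, 3, 15, 27, 87, 195, …
Weyl lclm of L_f,L_g ⇒ L₀ (ord ≤ 3).
h=∫h₀ ⇒ L = L₀·Dx.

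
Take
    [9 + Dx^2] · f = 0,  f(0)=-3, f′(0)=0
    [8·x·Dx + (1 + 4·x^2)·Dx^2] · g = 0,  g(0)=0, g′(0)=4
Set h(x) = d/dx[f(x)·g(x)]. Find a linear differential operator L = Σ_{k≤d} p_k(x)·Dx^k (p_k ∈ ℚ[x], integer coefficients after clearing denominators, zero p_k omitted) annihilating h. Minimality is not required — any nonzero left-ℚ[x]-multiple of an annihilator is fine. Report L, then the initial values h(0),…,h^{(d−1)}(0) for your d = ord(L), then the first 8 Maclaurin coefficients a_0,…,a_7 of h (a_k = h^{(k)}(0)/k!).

f: a_k = -3, 0, 27/2, 0, -81/8, 0, 243/80, 0, …
g: a_k = 0, 4, 0, -16/3, 0, 64/5, 0, -256/7, …
h₀=f·g: eliminate ⇒ L₀, order ≤ 2·2.
Derive L from L₀ (diff closure).
L = (134325 + 1685016·x^2 + 9665136·x^4 + 17604864·x^6 + 22954752·x^8 + 28366848·x^10 + 26873856·x^12) + (77328·x + 1187136·x^3 + 5460480·x^5 + 10782720·x^7 + 14929920·x^9 + 11943936·x^11)·Dx + (17850 + 242160·x^2 + 1468896·x^4 + 3414528·x^6 + 5764608·x^8 + 7630848·x^10 + 5971968·x^12)·Dx^2 + (8592·x + 131904·x^3 + 606720·x^5 + 1198080·x^7 + 1658880·x^9 + 1327104·x^11)·Dx^3 + (325 + 6104·x^2 + 43888·x^4 + 162048·x^6 + 357120·x^8 + 497664·x^10 + 331776·x^12)·Dx^4  (order 4).
h: a_k = -12, 0, 210, 0, -1509/2, 0, 48813/20, 0, …
ICs: h(0) = -12, h′(0) = 0, h′′(0) = 420, h′′′(0) = 0.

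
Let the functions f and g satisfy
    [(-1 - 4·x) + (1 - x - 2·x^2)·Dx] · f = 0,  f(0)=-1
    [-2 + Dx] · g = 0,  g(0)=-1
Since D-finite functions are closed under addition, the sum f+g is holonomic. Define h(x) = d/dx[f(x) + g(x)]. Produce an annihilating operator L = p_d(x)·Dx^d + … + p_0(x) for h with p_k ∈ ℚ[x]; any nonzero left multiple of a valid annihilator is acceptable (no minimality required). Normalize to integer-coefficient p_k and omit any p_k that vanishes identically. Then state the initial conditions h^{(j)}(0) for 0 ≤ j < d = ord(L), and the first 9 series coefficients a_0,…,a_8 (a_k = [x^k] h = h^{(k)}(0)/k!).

L = (18 + 132·x + 144·x^2 + 288·x^3 + 96·x^4) + (-13 - 68·x - 94·x^2 - 112·x^3 + 40·x^4 + 32·x^5)·Dx + (2 + x + 11·x^2 - 16·x^3 - 44·x^4 - 16·x^5)·Dx^2  (order 2).
h: a_k = -3, -10, -19, -140/3, -319/3, -3878/15, -26783/45, -430936/315, -966739/315, …
ICs: h(0) = -3, h′(0) = -10.

f: a_k = -1, -1, -3, -5, -11, -21, -43, -85, -171, …
g: a_k = -1, -2, -2, -4/3, -2/3, -4/15, -4/45, -8/315, -2/315, …
Sum ⇒ L₀ = lclm(L_f,L_g) in ℚ(x)⟨Dx⟩.
h₀' ⇒ L via d/dx closure of L₀.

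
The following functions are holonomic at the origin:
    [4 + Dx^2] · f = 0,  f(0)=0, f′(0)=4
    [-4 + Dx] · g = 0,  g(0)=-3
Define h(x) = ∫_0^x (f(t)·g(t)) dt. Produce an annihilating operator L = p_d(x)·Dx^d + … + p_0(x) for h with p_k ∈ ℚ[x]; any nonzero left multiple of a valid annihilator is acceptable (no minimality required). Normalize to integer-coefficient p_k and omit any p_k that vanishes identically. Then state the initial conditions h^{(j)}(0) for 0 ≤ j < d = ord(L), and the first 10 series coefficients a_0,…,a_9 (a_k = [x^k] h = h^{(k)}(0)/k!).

L = 20·Dx - 8·Dx^2 + Dx^3  (order 3).
h: a_k = 0, 0, -6, -16, -22, -96/5, -164/15, -352/105, 58/105, 64/45, …
ICs: h(0) = 0, h′(0) = 0, h′′(0) = -12.

f: a_k = 0, 4, 0, -8/3, 0, 8/15, 0, -16/315, 0, 8/2835, …
g: a_k = -3, -12, -24, -32, -32, -128/5, -256/15, -1024/105, -512/105, -2048/945, …
Sym-product of L_f,L_g gives L₀ (≤ ord 2).
∫: right-multiply L₀ by Dx.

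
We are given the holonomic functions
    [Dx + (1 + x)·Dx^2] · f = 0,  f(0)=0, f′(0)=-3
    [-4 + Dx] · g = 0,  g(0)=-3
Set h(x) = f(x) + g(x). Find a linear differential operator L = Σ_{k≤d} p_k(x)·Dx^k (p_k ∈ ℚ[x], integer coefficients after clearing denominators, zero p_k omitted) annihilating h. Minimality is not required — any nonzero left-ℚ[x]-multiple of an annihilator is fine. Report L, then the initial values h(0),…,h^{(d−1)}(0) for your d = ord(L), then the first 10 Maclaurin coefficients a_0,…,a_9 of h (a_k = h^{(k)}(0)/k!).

f: a_k = 0, -3, 3/2, -1, 3/4, -3/5, 1/2, -3/7, 3/8, -1/3, …
g: a_k = -3, -12, -24, -32, -32, -128/5, -256/15, -1024/105, -512/105, -2048/945, …
L₀ := lclm(L_f,L_g); ord L₀ ≤ 2+1.
L = (-24 - 16·x)·Dx + (-14 - 32·x - 16·x^2)·Dx^2 + (5 + 9·x + 4·x^2)·Dx^3  (order 3).
h: a_k = -3, -15, -45/2, -33, -125/4, -131/5, -497/30, -1069/105, -3781/840, -2363/945, …
ICs: h(0) = -3, h′(0) = -15, h′′(0) = -45.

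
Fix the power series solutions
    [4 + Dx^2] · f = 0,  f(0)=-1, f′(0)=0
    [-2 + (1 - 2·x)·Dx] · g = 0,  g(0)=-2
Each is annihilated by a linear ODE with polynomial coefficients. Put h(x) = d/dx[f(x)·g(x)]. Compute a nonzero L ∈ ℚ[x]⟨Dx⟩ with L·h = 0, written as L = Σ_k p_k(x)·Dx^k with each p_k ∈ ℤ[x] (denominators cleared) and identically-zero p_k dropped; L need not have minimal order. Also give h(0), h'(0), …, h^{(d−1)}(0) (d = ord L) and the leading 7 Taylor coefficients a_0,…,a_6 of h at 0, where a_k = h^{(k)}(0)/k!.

L = (-4 - 16·x + 16·x^2) + (-4 + 8·x)·Dx + (1 - 4·x + 4·x^2)·Dx^2  (order 2).
h: a_k = 4, 8, 24, 208/3, 520/3, 6224/15, 43568/45, …
ICs: h(0) = 4, h′(0) = 8.

f: a_k = -1, 0, 2, 0, -2/3, 0, 4/45, …
g: a_k = -2, -4, -8, -16, -32, -64, -128, …
h₀=f·g: eliminate ⇒ L₀, order ≤ 2·1.
Derive L from L₀ (diff closure).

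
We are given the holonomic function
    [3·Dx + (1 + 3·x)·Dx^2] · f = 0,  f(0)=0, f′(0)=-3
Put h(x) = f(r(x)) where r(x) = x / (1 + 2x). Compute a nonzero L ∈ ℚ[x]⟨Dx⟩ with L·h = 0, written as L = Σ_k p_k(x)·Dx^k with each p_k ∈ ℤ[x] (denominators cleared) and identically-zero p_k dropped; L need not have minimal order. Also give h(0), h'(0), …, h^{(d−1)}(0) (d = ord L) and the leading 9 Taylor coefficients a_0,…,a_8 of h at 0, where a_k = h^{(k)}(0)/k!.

f: a_k = 0, -3, 9/2, -9, 81/4, -243/5, 243/2, -2187/7, 6561/8, …
h₀=f(r): pull back L_f along r ⇒ L₀.
L = (7 + 20·x)·Dx + (1 + 7·x + 10·x^2)·Dx^2  (order 2).
h: a_k = 0, -3, 21/2, -39, 609/4, -3093/5, 5187/2, -77997/7, 390369/8, …
ICs: h(0) = 0, h′(0) = -3.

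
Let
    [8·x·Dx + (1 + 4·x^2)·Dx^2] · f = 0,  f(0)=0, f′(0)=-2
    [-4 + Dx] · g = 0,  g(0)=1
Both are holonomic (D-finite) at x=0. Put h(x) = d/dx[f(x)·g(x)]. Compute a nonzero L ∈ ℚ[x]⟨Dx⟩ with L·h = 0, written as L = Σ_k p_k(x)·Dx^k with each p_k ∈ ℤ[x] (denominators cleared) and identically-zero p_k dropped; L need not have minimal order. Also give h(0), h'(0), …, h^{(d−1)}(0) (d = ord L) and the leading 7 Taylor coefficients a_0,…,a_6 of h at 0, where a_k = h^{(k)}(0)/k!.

L = (8 - 64·x + 224·x^2 - 256·x^3 + 256·x^4) + (-6 + 24·x - 88·x^2 + 96·x^3 - 128·x^4)·Dx + (1 - 2·x + 8·x^2 - 8·x^3 + 16·x^4)·Dx^2  (order 2).
h: a_k = -2, -16, -40, -128/3, -32, -256/3, -1664/15, …
ICs: h(0) = -2, h′(0) = -16.

f: a_k = 0, -2, 0, 8/3, 0, -32/5, 0, …
g: a_k = 1, 4, 8, 32/3, 32/3, 128/15, 256/45, …
Product ⇒ symmetric product L₀, ord ≤ 2.
h₀' ⇒ L via d/dx closure of L₀.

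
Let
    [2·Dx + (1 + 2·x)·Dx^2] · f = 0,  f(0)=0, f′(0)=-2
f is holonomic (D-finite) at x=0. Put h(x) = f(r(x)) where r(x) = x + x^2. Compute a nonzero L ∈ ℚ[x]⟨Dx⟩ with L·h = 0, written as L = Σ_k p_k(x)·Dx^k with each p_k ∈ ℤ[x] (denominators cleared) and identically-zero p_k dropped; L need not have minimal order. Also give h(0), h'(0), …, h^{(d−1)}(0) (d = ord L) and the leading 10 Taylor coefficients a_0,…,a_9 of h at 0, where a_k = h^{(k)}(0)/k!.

L = (4·x + 4·x^2)·Dx + (1 + 4·x + 6·x^2 + 4·x^3)·Dx^2  (order 2).
h: a_k = 0, -2, 0, 4/3, -2, 8/5, 0, -16/7, 4, -32/9, …
ICs: h(0) = 0, h′(0) = -2.

f: a_k = 0, -2, 2, -8/3, 4, -32/5, 32/3, -128/7, 32, -512/9, …
f∘r: x↦r, Dx↦Dx/r' in L_f ⇒ L₀.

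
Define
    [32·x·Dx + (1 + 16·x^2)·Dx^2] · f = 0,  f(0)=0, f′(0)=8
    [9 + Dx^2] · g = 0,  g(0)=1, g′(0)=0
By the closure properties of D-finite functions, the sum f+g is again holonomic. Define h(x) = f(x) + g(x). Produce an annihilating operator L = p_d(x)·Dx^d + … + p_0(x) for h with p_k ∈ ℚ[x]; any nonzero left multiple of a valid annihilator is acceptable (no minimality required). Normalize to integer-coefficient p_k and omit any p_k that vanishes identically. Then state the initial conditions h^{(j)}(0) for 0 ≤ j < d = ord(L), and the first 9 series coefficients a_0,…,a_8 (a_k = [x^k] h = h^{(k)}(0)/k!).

f: a_k = 0, 8, 0, -128/3, 0, 2048/5, 0, -32768/7, 0, …
g: a_k = 1, 0, -9/2, 0, 27/8, 0, -81/80, 0, 729/4480, …
L₀ := lclm(L_f,L_g); ord L₀ ≤ 2+2.
L = (-52704·x + 967680·x^3 + 663552·x^5)·Dx + (-207 + 13104·x^2 + 283392·x^4 + 331776·x^6)·Dx^2 + (-5856·x + 107520·x^3 + 73728·x^5)·Dx^3 + (-23 + 1456·x^2 + 31488·x^4 + 36864·x^6)·Dx^4  (order 4).
h: a_k = 1, 8, -9/2, -128/3, 27/8, 2048/5, -81/80, -32768/7, 729/4480, …
ICs: h(0) = 1, h′(0) = 8, h′′(0) = -9, h′′′(0) = -256.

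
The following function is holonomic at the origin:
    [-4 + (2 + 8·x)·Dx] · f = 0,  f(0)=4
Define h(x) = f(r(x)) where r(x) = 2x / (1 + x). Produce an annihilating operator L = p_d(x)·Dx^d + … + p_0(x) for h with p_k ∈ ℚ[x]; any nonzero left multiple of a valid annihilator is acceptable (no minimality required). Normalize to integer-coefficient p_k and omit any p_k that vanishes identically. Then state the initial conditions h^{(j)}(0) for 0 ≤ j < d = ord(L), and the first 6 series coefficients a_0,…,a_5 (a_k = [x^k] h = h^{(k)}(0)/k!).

f: a_k = 4, 8, -8, 16, -40, 112, …
Substitute x→r, Dx→(1/r')Dx; clear ⇒ L₀.
L = -4 + (1 + 10·x + 9·x^2)·Dx  (order 1).
h: a_k = 4, 16, -48, 208, -1136, 7056, …
ICs: h(0) = 4.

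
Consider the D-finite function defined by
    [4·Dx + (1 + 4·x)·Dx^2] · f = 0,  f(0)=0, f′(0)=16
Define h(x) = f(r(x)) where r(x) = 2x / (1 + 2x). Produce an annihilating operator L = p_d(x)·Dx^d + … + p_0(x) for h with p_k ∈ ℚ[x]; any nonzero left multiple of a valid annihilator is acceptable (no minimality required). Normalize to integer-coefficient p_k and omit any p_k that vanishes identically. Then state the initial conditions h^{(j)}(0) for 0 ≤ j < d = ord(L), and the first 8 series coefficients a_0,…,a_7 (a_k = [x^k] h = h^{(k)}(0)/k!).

f: a_k = 0, 16, -32, 256/3, -256, 4096/5, -8192/3, 65536/7, …
h₀=f(r): pull back L_f along r ⇒ L₀.
L = (12 + 40·x)·Dx + (1 + 12·x + 20·x^2)·Dx^2  (order 2).
h: a_k = 0, 32, -192, 3968/3, -9984, 399872/5, -666624, 39999488/7, …
ICs: h(0) = 0, h′(0) = 32.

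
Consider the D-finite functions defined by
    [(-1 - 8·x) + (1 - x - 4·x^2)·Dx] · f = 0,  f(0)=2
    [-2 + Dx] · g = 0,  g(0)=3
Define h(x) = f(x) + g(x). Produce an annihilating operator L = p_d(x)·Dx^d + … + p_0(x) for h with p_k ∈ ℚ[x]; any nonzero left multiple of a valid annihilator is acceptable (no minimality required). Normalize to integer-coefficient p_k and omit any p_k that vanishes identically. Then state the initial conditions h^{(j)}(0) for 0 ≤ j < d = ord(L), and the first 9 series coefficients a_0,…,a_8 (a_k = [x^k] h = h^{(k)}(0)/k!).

f: a_k = 2, 2, 10, 18, 58, 130, 362, 882, 2330, …
g: a_k = 3, 6, 6, 4, 2, 4/5, 4/15, 8/105, 2/105, …
Weyl lclm of L_f,L_g ⇒ L₀ (ord ≤ 2).
L = (-16 - 20·x - 240·x^2 - 128·x^3) + (6 + 32·x + 124·x^2 - 32·x^3 - 64·x^4)·Dx + (1 - 11·x - 2·x^2 + 48·x^3 + 32·x^4)·Dx^2  (order 2).
h: a_k = 5, 8, 16, 22, 60, 654/5, 5434/15, 92618/105, 244652/105, …
ICs: h(0) = 5, h′(0) = 8.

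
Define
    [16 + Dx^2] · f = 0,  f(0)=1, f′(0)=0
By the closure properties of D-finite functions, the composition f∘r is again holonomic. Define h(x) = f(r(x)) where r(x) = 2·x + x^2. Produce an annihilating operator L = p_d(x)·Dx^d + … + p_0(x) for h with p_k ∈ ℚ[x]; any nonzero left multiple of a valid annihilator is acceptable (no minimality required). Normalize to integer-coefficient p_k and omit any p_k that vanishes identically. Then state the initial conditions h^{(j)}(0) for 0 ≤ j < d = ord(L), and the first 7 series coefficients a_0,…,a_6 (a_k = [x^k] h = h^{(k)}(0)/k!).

L = (64 + 192·x + 192·x^2 + 64·x^3) - Dx + (1 + x)·Dx^2  (order 2).
h: a_k = 1, 0, -32, -32, 488/3, 1024/3, -4864/45, …
ICs: h(0) = 1, h′(0) = 0.

f: a_k = 1, 0, -8, 0, 32/3, 0, -256/45, …
Substitute x→r, Dx→(1/r')Dx; clear ⇒ L₀.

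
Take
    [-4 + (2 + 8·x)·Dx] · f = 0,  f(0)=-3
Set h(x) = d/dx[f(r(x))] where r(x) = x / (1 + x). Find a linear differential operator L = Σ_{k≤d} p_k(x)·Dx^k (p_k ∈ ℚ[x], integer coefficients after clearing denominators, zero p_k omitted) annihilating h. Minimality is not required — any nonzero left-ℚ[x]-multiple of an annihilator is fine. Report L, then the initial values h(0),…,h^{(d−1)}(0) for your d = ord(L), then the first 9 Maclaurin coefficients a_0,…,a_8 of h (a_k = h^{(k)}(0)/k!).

L = (-4 - 10·x) + (-1 - 6·x - 5·x^2)·Dx  (order 1).
h: a_k = -6, 24, -90, 360, -1530, 6768, -30702, 141600, -660690, …
ICs: h(0) = -6.

f: a_k = -3, -6, 6, -12, 30, -84, 252, -792, 2574, …
Substitute x→r, Dx→(1/r')Dx; clear ⇒ L₀.
h₀' ⇒ L via d/dx closure of L₀.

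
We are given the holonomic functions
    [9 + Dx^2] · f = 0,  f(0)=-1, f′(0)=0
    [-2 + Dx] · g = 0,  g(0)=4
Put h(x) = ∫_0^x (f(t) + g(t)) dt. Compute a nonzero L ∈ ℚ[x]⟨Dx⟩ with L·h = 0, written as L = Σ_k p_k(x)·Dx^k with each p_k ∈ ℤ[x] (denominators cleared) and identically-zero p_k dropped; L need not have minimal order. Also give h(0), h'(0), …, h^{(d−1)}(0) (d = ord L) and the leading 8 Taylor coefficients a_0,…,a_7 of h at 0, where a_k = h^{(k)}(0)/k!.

f: a_k = -1, 0, 9/2, 0, -27/8, 0, 81/80, 0, …
g: a_k = 4, 8, 8, 16/3, 8/3, 16/15, 16/45, 32/315, …
f+g: L₀ = lclm(L_f,L_g), ord ≤ 2+1.
∫: right-multiply L₀ by Dx.
L = -18·Dx + 9·Dx^2 - 2·Dx^3 + Dx^4  (order 4).
h: a_k = 0, 3, 4, 25/6, 4/3, -17/120, 8/45, 197/1008, …
ICs: h(0) = 0, h′(0) = 3, h′′(0) = 8, h′′′(0) = 25.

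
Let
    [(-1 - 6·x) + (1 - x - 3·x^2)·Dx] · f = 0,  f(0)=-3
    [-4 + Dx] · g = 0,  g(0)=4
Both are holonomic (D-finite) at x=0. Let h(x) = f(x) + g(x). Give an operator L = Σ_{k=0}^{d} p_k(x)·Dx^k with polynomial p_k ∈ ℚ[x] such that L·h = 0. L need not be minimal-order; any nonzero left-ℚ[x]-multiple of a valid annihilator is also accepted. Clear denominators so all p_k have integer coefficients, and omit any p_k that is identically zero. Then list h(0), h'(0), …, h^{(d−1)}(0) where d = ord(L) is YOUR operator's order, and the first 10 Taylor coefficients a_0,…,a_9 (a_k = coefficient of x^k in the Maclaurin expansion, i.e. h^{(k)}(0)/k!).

L = (-16 + 8·x - 360·x^2 - 288·x^3) + (-8 + 50·x + 134·x^2 - 96·x^3 - 144·x^4)·Dx + (3 - 13·x - 11·x^2 + 42·x^3 + 36·x^4)·Dx^2  (order 2).
h: a_k = 1, 13, 20, 65/3, -43/3, -1288/15, -12071/45, -200969/315, -478012/315, -9849103/2835, …
ICs: h(0) = 1, h′(0) = 13.

f: a_k = -3, -3, -12, -21, -57, -120, -291, -651, -1524, -3477, …
g: a_k = 4, 16, 32, 128/3, 128/3, 512/15, 1024/45, 4096/315, 2048/315, 8192/2835, …
h₀=f+g: left-lcm gives L₀, ord ≤ 2.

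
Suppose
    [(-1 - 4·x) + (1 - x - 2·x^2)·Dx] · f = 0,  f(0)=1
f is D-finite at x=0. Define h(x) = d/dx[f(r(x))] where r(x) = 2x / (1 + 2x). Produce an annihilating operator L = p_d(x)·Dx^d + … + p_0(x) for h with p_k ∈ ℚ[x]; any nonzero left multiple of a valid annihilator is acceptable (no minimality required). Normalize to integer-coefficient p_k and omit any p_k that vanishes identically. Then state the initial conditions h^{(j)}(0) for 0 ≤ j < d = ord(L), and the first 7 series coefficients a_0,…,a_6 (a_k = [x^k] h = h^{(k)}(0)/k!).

L = (8 + 48·x + 288·x^2 + 320·x^3) + (-1 - 14·x - 36·x^2 + 56·x^3 + 160·x^4)·Dx  (order 1).
h: a_k = 2, 16, 0, 256, -640, 4608, -17920, …
ICs: h(0) = 2.

f: a_k = 1, 1, 3, 5, 11, 21, 43, …
Change of var in L_f (x↦r) gives L₀.
h₀' ⇒ L via d/dx closure of L₀.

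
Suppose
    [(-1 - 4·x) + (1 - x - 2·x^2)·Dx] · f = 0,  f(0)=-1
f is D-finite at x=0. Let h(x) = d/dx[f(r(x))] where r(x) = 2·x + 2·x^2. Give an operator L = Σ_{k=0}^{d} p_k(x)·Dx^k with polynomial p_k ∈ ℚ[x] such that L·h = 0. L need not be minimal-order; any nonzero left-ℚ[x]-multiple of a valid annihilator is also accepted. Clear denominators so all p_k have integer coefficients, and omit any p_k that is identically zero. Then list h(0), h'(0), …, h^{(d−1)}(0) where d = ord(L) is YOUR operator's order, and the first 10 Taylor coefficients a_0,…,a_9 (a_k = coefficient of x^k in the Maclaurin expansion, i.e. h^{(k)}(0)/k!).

f: a_k = -1, -1, -3, -5, -11, -21, -43, -85, -171, -341, …
h₀=f(r): pull back L_f along r ⇒ L₀.
Derive L from L₀ (diff closure).
L = (14 + 108·x + 444·x^2 + 1312·x^3 + 2256·x^4 + 1920·x^5 + 640·x^6) + (-1 - 8·x + 6·x^2 + 148·x^3 + 440·x^4 + 624·x^5 + 448·x^6 + 128·x^7)·Dx  (order 1).
h: a_k = -2, -28, -192, -1232, -7480, -43248, -243712, -1344896, -7305120, -39192000, …
ICs: h(0) = -2.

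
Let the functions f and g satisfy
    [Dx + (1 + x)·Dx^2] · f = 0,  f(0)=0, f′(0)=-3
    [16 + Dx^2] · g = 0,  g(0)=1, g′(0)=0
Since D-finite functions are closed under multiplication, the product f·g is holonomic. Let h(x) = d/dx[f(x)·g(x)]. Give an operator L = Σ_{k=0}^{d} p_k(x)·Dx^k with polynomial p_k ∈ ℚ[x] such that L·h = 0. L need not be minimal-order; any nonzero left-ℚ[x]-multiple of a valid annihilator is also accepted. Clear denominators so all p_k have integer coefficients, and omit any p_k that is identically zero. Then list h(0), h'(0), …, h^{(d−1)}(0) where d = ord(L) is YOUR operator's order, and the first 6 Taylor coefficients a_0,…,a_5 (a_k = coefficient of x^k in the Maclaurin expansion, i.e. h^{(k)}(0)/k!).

f: a_k = 0, -3, 3/2, -1, 3/4, -3/5, …
g: a_k = 1, 0, -8, 0, 32/3, 0, …
h₀=f·g: eliminate ⇒ L₀, order ≤ 2·2.
Derive L from L₀ (diff closure).
L = (96160 + 647168·x + 1757184·x^2 + 2482176·x^3 + 1931264·x^4 + 786432·x^5 + 131072·x^6) + (13728 + 74144·x + 156160·x^2 + 161280·x^3 + 81920·x^4 + 16384·x^5)·Dx + (13546 + 87008·x + 228848·x^2 + 316416·x^3 + 242944·x^4 + 98304·x^5 + 16384·x^6)·Dx^2 + (858 + 4634·x + 9760·x^2 + 10080·x^3 + 5120·x^4 + 1024·x^5)·Dx^3 + (471 + 2910·x + 7439·x^2 + 10080·x^3 + 7640·x^4 + 3072·x^5 + 512·x^6)·Dx^4  (order 4).
h: a_k = -3, 3, 69, -45, -123, 63, …
ICs: h(0) = -3, h′(0) = 3, h′′(0) = 138, h′′′(0) = -270.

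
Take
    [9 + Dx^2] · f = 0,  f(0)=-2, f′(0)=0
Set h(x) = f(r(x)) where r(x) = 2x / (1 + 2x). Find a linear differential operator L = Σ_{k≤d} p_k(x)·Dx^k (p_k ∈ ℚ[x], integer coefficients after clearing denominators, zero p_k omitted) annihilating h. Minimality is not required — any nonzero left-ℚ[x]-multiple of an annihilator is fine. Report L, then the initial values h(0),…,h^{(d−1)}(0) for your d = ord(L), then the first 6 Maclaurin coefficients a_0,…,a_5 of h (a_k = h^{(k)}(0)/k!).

f: a_k = -2, 0, 9, 0, -27/4, 0, …
h₀=f(r): pull back L_f along r ⇒ L₀.
L = 36 + (4 + 24·x + 48·x^2 + 32·x^3)·Dx + (1 + 8·x + 24·x^2 + 32·x^3 + 16·x^4)·Dx^2  (order 2).
h: a_k = -2, 0, 36, -144, 324, -288, …
ICs: h(0) = -2, h′(0) = 0.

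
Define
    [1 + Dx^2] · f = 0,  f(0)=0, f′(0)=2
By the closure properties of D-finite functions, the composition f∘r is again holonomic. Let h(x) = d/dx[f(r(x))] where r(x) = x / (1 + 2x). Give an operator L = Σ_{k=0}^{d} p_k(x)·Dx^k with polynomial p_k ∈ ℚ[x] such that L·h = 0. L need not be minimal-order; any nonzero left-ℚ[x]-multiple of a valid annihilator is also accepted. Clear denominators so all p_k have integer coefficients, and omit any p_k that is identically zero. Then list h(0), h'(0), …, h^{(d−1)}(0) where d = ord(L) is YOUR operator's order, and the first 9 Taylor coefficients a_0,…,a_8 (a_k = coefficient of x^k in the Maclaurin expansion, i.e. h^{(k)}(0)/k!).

f: a_k = 0, 2, 0, -1/3, 0, 1/60, 0, -1/2520, 0, …
f∘r: x↦r, Dx↦Dx/r' in L_f ⇒ L₀.
Derive L from L₀ (diff closure).
L = (25 + 96·x + 96·x^2) + (12 + 72·x + 144·x^2 + 96·x^3)·Dx + (1 + 8·x + 24·x^2 + 32·x^3 + 16·x^4)·Dx^2  (order 2).
h: a_k = 2, -8, 23, -56, 1441/12, -225, 123479/360, -13198/45, -12104063/20160, …
ICs: h(0) = 2, h′(0) = -8.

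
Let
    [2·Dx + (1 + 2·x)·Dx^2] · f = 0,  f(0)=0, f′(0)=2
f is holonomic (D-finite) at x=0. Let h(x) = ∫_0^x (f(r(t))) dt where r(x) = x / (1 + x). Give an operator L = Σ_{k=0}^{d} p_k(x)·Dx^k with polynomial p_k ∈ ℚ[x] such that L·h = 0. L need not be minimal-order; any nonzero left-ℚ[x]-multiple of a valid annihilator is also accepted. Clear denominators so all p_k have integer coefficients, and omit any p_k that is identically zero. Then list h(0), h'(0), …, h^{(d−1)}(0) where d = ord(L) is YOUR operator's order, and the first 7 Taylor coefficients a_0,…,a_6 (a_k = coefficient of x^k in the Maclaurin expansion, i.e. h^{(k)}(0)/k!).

L = (4 + 6·x)·Dx^2 + (1 + 4·x + 3·x^2)·Dx^3  (order 3).
h: a_k = 0, 0, 1, -4/3, 13/6, -4, 121/15, …
ICs: h(0) = 0, h′(0) = 0, h′′(0) = 2.

f: a_k = 0, 2, -2, 8/3, -4, 32/5, -32/3, …
h₀=f(r): pull back L_f along r ⇒ L₀.
h=∫h₀ ⇒ L = L₀·Dx.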